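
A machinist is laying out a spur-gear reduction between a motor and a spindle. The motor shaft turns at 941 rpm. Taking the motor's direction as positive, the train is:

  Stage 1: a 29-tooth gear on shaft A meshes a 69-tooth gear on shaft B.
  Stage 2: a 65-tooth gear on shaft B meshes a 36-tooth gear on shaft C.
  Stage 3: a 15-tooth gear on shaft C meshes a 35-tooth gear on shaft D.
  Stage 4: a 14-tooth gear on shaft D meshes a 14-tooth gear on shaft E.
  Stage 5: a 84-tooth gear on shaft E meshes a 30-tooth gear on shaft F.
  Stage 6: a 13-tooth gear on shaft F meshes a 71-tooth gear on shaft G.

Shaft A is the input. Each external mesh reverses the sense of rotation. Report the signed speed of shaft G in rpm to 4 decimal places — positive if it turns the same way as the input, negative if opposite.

+156.8974 rpm (same as input, |ω| = 156.8974 rpm)

Stage 1 [29T→69T]: ω = 941.0000×29/69 = 395.4928 rpm, dir flips to −; running = −395.4928
Stage 2 [65T→36T]: ω = 395.4928×65/36 = 714.0841 rpm, dir flips to +; running = +714.0841
Stage 3 [15T→35T]: ω = 714.0841×15/35 = 306.0361 rpm, dir flips to −; running = −306.0361
Stage 4 [14T→14T]: ω = 306.0361×14/14 = 306.0361 rpm, dir flips to +; running = +306.0361
Stage 5 [84T→30T]: ω = 306.0361×84/30 = 856.9010 rpm, dir flips to −; running = −856.9010
Stage 6 [13T→71T]: ω = 856.9010×13/71 = 156.8974 rpm, dir flips to +; running = +156.8974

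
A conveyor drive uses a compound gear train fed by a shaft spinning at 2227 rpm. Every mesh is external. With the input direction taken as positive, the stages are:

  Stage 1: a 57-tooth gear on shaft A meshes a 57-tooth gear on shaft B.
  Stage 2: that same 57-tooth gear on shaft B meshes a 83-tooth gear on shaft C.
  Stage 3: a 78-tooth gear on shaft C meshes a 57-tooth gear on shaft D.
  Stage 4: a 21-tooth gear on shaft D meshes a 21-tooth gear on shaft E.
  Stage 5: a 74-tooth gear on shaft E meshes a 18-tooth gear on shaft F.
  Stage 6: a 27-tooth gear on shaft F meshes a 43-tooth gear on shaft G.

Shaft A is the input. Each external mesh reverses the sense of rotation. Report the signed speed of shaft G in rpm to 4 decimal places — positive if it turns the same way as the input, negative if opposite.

Stage 1 [57T→57T]: ω = 2227.0000×57/57 = 2227.0000 rpm, dir flips to −; running = −2227.0000
Stage 2 [57T→83T]: ω = 2227.0000×57/83 = 1529.3855 rpm, dir flips to +; running = +1529.3855
Stage 3 [78T→57T]: ω = 1529.3855×78/57 = 2092.8434 rpm, dir flips to −; running = −2092.8434
Stage 4 [21T→21T]: ω = 2092.8434×21/21 = 2092.8434 rpm, dir flips to +; running = +2092.8434
Stage 5 [74T→18T]: ω = 2092.8434×74/18 = 8603.9116 rpm, dir flips to −; running = −8603.9116
Stage 6 [27T→43T]: ω = 8603.9116×27/43 = 5402.4562 rpm, dir flips to +; running = +5402.4562

+5402.4562 rpm (same as input, |ω| = 5402.4562 rpm)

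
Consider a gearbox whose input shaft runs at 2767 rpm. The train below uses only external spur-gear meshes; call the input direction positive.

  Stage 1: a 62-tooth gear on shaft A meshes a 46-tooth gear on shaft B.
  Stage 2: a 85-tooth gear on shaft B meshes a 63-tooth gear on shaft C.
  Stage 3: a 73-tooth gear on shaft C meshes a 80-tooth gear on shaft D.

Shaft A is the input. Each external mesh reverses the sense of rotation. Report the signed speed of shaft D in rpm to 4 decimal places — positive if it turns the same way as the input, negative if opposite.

Stage 1 [62T→46T]: ω = 2767.0000×62/46 = 3729.4348 rpm, dir flips to −; running = −3729.4348
Stage 2 [85T→63T]: ω = 3729.4348×85/63 = 5031.7771 rpm, dir flips to +; running = +5031.7771
Stage 3 [73T→80T]: ω = 5031.7771×73/80 = 4591.4966 rpm, dir flips to −; running = −4591.4966

-4591.4966 rpm (opposite to input, |ω| = 4591.4966 rpm)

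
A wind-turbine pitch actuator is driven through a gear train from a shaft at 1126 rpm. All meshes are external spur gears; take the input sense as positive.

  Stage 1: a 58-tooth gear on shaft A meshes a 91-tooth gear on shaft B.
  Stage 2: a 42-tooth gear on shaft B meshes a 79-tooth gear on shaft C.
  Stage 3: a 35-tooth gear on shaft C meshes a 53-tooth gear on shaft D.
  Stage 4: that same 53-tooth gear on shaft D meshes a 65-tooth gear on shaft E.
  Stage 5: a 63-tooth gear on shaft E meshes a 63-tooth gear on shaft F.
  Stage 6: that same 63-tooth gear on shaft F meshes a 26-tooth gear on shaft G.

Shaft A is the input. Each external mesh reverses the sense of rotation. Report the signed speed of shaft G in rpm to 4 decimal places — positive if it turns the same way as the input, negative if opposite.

Stage 1 [58T→91T]: ω = 1126.0000×58/91 = 717.6703 rpm, dir flips to −; running = −717.6703
Stage 2 [42T→79T]: ω = 717.6703×42/79 = 381.5463 rpm, dir flips to +; running = +381.5463
Stage 3 [35T→53T]: ω = 381.5463×35/53 = 251.9645 rpm, dir flips to −; running = −251.9645
Stage 4 [53T→65T]: ω = 251.9645×53/65 = 205.4480 rpm, dir flips to +; running = +205.4480
Stage 5 [63T→63T]: ω = 205.4480×63/63 = 205.4480 rpm, dir flips to −; running = −205.4480
Stage 6 [63T→26T]: ω = 205.4480×63/26 = 497.8163 rpm, dir flips to +; running = +497.8163

+497.8163 rpm (same as input, |ω| = 497.8163 rpm)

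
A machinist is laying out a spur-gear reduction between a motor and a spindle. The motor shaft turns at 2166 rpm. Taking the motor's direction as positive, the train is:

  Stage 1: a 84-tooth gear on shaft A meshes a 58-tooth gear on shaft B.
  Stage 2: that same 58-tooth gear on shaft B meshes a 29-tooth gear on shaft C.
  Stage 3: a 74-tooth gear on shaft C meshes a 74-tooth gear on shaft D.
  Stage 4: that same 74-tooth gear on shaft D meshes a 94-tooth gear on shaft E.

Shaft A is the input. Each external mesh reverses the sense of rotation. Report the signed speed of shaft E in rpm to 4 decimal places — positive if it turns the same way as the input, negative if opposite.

Stage 1 [84T→58T]: ω = 2166.0000×84/58 = 3136.9655 rpm, dir flips to −; running = −3136.9655
Stage 2 [58T→29T]: ω = 3136.9655×58/29 = 6273.9310 rpm, dir flips to +; running = +6273.9310
Stage 3 [74T→74T]: ω = 6273.9310×74/74 = 6273.9310 rpm, dir flips to −; running = −6273.9310
Stage 4 [74T→94T]: ω = 6273.9310×74/94 = 4939.0521 rpm, dir flips to +; running = +4939.0521

+4939.0521 rpm (same as input, |ω| = 4939.0521 rpm)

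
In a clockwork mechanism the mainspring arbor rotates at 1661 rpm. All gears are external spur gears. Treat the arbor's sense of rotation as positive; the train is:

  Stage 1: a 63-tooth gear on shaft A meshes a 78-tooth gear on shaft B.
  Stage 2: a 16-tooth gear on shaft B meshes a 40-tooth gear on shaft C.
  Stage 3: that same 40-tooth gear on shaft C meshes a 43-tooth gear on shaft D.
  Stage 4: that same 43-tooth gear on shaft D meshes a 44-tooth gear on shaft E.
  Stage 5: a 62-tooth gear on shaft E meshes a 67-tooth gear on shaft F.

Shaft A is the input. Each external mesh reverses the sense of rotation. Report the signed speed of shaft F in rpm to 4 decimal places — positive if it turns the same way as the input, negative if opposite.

Stage 1 [63T→78T]: ω = 1661.0000×63/78 = 1341.5769 rpm, dir flips to −; running = −1341.5769
Stage 2 [16T→40T]: ω = 1341.5769×16/40 = 536.6308 rpm, dir flips to +; running = +536.6308
Stage 3 [40T→43T]: ω = 536.6308×40/43 = 499.1914 rpm, dir flips to −; running = −499.1914
Stage 4 [43T→44T]: ω = 499.1914×43/44 = 487.8462 rpm, dir flips to +; running = +487.8462
Stage 5 [62T→67T]: ω = 487.8462×62/67 = 451.4397 rpm, dir flips to −; running = −451.4397

-451.4397 rpm (opposite to input, |ω| = 451.4397 rpm)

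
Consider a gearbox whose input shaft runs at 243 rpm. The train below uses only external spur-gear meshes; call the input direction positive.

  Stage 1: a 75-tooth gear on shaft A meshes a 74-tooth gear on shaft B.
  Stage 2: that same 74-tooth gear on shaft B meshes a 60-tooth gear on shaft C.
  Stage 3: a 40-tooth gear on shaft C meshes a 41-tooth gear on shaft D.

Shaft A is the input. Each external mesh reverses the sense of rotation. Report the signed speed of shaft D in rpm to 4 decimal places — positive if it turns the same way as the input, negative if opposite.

Stage 1 [75T→74T]: ω = 243.0000×75/74 = 246.2838 rpm, dir flips to −; running = −246.2838
Stage 2 [74T→60T]: ω = 246.2838×74/60 = 303.7500 rpm, dir flips to +; running = +303.7500
Stage 3 [40T→41T]: ω = 303.7500×40/41 = 296.3415 rpm, dir flips to −; running = −296.3415

-296.3415 rpm (opposite to input, |ω| = 296.3415 rpm)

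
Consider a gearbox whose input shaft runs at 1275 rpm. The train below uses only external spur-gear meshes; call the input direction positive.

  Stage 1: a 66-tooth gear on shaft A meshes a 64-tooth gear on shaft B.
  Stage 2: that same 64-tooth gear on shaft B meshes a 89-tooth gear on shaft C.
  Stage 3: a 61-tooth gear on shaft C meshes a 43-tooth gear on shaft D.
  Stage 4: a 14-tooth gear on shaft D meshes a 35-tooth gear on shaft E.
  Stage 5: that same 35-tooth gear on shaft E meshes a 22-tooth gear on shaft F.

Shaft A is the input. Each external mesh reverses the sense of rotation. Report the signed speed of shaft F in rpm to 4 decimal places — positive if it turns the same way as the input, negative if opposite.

Stage 1 [66T→64T]: ω = 1275.0000×66/64 = 1314.8438 rpm, dir flips to −; running = −1314.8438
Stage 2 [64T→89T]: ω = 1314.8438×64/89 = 945.5056 rpm, dir flips to +; running = +945.5056
Stage 3 [61T→43T]: ω = 945.5056×61/43 = 1341.2987 rpm, dir flips to −; running = −1341.2987
Stage 4 [14T→35T]: ω = 1341.2987×14/35 = 536.5195 rpm, dir flips to +; running = +536.5195
Stage 5 [35T→22T]: ω = 536.5195×35/22 = 853.5537 rpm, dir flips to −; running = −853.5537

-853.5537 rpm (opposite to input, |ω| = 853.5537 rpm)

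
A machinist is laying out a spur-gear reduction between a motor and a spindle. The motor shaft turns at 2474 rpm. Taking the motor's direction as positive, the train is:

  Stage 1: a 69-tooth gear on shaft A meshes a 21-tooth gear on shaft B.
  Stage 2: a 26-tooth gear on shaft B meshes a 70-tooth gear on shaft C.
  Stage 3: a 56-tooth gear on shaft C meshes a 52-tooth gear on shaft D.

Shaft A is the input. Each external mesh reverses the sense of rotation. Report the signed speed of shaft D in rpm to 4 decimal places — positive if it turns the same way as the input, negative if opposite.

Stage 1 [69T→21T]: ω = 2474.0000×69/21 = 8128.8571 rpm, dir flips to −; running = −8128.8571
Stage 2 [26T→70T]: ω = 8128.8571×26/70 = 3019.2898 rpm, dir flips to +; running = +3019.2898
Stage 3 [56T→52T]: ω = 3019.2898×56/52 = 3251.5429 rpm, dir flips to −; running = −3251.5429

-3251.5429 rpm (opposite to input, |ω| = 3251.5429 rpm)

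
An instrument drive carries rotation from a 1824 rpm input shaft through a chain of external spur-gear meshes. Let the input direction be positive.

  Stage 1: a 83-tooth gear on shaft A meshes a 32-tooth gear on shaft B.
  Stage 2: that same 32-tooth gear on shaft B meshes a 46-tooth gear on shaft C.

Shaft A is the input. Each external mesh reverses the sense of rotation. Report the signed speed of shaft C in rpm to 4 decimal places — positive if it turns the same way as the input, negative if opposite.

Stage 1 [83T→32T]: ω = 1824.0000×83/32 = 4731.0000 rpm, dir flips to −; running = −4731.0000
Stage 2 [32T→46T]: ω = 4731.0000×32/46 = 3291.1304 rpm, dir flips to +; running = +3291.1304

+3291.1304 rpm (same as input, |ω| = 3291.1304 rpm)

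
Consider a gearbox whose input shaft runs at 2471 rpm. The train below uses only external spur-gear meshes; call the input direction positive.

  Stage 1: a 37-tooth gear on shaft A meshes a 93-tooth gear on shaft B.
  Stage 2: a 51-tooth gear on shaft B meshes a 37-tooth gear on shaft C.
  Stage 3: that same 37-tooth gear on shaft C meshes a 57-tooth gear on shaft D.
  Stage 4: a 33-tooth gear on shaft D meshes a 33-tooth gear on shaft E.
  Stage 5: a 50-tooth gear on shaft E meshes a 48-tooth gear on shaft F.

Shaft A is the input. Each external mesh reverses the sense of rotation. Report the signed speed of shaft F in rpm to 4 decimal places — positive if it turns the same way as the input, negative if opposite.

Stage 1 [37T→93T]: ω = 2471.0000×37/93 = 983.0860 rpm, dir flips to −; running = −983.0860
Stage 2 [51T→37T]: ω = 983.0860×51/37 = 1355.0645 rpm, dir flips to +; running = +1355.0645
Stage 3 [37T→57T]: ω = 1355.0645×37/57 = 879.6033 rpm, dir flips to −; running = −879.6033
Stage 4 [33T→33T]: ω = 879.6033×33/33 = 879.6033 rpm, dir flips to +; running = +879.6033
Stage 5 [50T→48T]: ω = 879.6033×50/48 = 916.2534 rpm, dir flips to −; running = −916.2534

-916.2534 rpm (opposite to input, |ω| = 916.2534 rpm)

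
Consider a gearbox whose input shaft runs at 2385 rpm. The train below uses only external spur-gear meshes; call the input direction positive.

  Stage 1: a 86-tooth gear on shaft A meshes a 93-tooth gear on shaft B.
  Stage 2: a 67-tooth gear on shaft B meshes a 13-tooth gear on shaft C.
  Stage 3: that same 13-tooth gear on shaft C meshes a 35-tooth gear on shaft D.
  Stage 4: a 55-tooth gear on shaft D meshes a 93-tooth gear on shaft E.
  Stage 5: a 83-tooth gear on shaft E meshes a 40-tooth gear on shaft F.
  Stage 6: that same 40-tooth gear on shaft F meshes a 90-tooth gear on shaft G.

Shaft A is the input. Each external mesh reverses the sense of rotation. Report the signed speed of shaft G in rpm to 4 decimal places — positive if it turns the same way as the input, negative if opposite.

Stage 1 [86T→93T]: ω = 2385.0000×86/93 = 2205.4839 rpm, dir flips to −; running = −2205.4839
Stage 2 [67T→13T]: ω = 2205.4839×67/13 = 11366.7246 rpm, dir flips to +; running = +11366.7246
Stage 3 [13T→35T]: ω = 11366.7246×13/35 = 4221.9263 rpm, dir flips to −; running = −4221.9263
Stage 4 [55T→93T]: ω = 4221.9263×55/93 = 2496.8381 rpm, dir flips to +; running = +2496.8381
Stage 5 [83T→40T]: ω = 2496.8381×83/40 = 5180.9391 rpm, dir flips to −; running = −5180.9391
Stage 6 [40T→90T]: ω = 5180.9391×40/90 = 2302.6396 rpm, dir flips to +; running = +2302.6396

+2302.6396 rpm (same as input, |ω| = 2302.6396 rpm)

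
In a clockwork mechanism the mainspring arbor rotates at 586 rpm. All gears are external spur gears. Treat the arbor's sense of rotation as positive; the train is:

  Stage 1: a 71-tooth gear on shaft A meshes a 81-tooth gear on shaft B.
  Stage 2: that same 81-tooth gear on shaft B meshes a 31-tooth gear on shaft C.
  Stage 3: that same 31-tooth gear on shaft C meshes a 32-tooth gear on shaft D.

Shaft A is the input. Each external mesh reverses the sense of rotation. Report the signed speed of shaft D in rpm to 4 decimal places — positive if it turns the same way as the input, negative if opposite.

Stage 1 [71T→81T]: ω = 586.0000×71/81 = 513.6543 rpm, dir flips to −; running = −513.6543
Stage 2 [81T→31T]: ω = 513.6543×81/31 = 1342.1290 rpm, dir flips to +; running = +1342.1290
Stage 3 [31T→32T]: ω = 1342.1290×31/32 = 1300.1875 rpm, dir flips to −; running = −1300.1875

-1300.1875 rpm (opposite to input, |ω| = 1300.1875 rpm)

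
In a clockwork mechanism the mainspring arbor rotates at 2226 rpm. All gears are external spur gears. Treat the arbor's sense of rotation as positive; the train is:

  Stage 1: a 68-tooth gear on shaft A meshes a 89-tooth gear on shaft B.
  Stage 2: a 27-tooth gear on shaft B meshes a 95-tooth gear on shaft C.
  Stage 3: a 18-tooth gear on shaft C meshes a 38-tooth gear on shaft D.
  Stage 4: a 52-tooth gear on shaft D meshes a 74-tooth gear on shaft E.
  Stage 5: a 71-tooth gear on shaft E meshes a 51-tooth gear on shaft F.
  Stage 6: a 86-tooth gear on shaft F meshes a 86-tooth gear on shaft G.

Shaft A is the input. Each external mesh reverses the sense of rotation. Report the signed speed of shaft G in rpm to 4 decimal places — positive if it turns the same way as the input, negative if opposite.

+223.9922 rpm (same as input, |ω| = 223.9922 rpm)

Stage 1 [68T→89T]: ω = 2226.0000×68/89 = 1700.7640 rpm, dir flips to −; running = −1700.7640
Stage 2 [27T→95T]: ω = 1700.7640×27/95 = 483.3750 rpm, dir flips to +; running = +483.3750
Stage 3 [18T→38T]: ω = 483.3750×18/38 = 228.9671 rpm, dir flips to −; running = −228.9671
Stage 4 [52T→74T]: ω = 228.9671×52/74 = 160.8958 rpm, dir flips to +; running = +160.8958
Stage 5 [71T→51T]: ω = 160.8958×71/51 = 223.9922 rpm, dir flips to −; running = −223.9922
Stage 6 [86T→86T]: ω = 223.9922×86/86 = 223.9922 rpm, dir flips to +; running = +223.9922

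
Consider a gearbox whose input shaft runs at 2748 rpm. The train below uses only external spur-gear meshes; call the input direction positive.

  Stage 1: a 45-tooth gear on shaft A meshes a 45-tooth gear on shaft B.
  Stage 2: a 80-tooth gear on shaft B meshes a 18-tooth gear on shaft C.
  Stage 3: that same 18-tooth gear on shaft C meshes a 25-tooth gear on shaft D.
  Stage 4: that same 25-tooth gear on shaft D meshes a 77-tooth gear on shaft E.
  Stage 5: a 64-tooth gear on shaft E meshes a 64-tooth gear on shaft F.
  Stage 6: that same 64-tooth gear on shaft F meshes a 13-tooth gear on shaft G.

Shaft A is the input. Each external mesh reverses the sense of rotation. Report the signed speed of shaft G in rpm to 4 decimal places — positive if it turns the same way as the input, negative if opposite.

Stage 1 [45T→45T]: ω = 2748.0000×45/45 = 2748.0000 rpm, dir flips to −; running = −2748.0000
Stage 2 [80T→18T]: ω = 2748.0000×80/18 = 12213.3333 rpm, dir flips to +; running = +12213.3333
Stage 3 [18T→25T]: ω = 12213.3333×18/25 = 8793.6000 rpm, dir flips to −; running = −8793.6000
Stage 4 [25T→77T]: ω = 8793.6000×25/77 = 2855.0649 rpm, dir flips to +; running = +2855.0649
Stage 5 [64T→64T]: ω = 2855.0649×64/64 = 2855.0649 rpm, dir flips to −; running = −2855.0649
Stage 6 [64T→13T]: ω = 2855.0649×64/13 = 14055.7043 rpm, dir flips to +; running = +14055.7043

+14055.7043 rpm (same as input, |ω| = 14055.7043 rpm)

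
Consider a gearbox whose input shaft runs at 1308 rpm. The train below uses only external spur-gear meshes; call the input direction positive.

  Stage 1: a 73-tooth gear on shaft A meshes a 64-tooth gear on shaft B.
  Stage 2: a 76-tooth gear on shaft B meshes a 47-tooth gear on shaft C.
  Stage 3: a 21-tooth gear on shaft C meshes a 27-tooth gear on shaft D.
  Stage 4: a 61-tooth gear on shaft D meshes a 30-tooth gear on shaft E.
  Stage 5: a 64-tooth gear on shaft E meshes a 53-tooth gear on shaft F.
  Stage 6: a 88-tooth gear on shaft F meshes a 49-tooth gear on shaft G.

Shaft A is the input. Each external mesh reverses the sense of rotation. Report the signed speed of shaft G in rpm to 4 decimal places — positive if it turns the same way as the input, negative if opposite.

Stage 1 [73T→64T]: ω = 1308.0000×73/64 = 1491.9375 rpm, dir flips to −; running = −1491.9375
Stage 2 [76T→47T]: ω = 1491.9375×76/47 = 2412.4947 rpm, dir flips to +; running = +2412.4947
Stage 3 [21T→27T]: ω = 2412.4947×21/27 = 1876.3848 rpm, dir flips to −; running = −1876.3848
Stage 4 [61T→30T]: ω = 1876.3848×61/30 = 3815.3157 rpm, dir flips to +; running = +3815.3157
Stage 5 [64T→53T]: ω = 3815.3157×64/53 = 4607.1736 rpm, dir flips to −; running = −4607.1736
Stage 6 [88T→49T]: ω = 4607.1736×88/49 = 8274.1077 rpm, dir flips to +; running = +8274.1077

+8274.1077 rpm (same as input, |ω| = 8274.1077 rpm)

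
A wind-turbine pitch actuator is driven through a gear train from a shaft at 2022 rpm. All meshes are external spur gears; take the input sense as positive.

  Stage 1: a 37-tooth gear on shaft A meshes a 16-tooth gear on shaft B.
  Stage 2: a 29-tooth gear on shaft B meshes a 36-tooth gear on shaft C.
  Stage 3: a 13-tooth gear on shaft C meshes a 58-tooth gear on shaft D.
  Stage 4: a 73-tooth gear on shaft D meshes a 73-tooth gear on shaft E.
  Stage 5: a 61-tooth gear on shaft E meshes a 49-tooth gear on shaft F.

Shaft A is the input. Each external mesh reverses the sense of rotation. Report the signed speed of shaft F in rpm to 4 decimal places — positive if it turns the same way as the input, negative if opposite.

Stage 1 [37T→16T]: ω = 2022.0000×37/16 = 4675.8750 rpm, dir flips to −; running = −4675.8750
Stage 2 [29T→36T]: ω = 4675.8750×29/36 = 3766.6771 rpm, dir flips to +; running = +3766.6771
Stage 3 [13T→58T]: ω = 3766.6771×13/58 = 844.2552 rpm, dir flips to −; running = −844.2552
Stage 4 [73T→73T]: ω = 844.2552×73/73 = 844.2552 rpm, dir flips to +; running = +844.2552
Stage 5 [61T→49T]: ω = 844.2552×61/49 = 1051.0116 rpm, dir flips to −; running = −1051.0116

-1051.0116 rpm (opposite to input, |ω| = 1051.0116 rpm)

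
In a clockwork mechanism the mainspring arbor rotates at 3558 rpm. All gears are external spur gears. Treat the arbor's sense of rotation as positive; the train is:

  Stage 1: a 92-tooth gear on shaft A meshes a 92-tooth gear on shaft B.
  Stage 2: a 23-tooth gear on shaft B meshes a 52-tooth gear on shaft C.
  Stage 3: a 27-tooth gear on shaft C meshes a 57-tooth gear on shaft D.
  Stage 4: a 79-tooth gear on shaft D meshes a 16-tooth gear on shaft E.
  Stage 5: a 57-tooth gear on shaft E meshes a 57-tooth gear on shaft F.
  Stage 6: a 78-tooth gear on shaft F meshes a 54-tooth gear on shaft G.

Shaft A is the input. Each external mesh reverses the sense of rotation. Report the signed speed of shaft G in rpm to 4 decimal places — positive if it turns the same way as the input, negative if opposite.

Stage 1 [92T→92T]: ω = 3558.0000×92/92 = 3558.0000 rpm, dir flips to −; running = −3558.0000
Stage 2 [23T→52T]: ω = 3558.0000×23/52 = 1573.7308 rpm, dir flips to +; running = +1573.7308
Stage 3 [27T→57T]: ω = 1573.7308×27/57 = 745.4514 rpm, dir flips to −; running = −745.4514
Stage 4 [79T→16T]: ω = 745.4514×79/16 = 3680.6664 rpm, dir flips to +; running = +3680.6664
Stage 5 [57T→57T]: ω = 3680.6664×57/57 = 3680.6664 rpm, dir flips to −; running = −3680.6664
Stage 6 [78T→54T]: ω = 3680.6664×78/54 = 5316.5181 rpm, dir flips to +; running = +5316.5181

+5316.5181 rpm (same as input, |ω| = 5316.5181 rpm)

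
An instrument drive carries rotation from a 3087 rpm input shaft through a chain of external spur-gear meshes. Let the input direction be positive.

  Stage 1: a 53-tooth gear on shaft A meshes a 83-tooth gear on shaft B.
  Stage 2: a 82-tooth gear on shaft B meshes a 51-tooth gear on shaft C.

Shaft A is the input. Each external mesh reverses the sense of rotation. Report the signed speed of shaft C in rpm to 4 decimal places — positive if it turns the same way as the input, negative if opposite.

+3169.4075 rpm (same as input, |ω| = 3169.4075 rpm)

Stage 1 [53T→83T]: ω = 3087.0000×53/83 = 1971.2169 rpm, dir flips to −; running = −1971.2169
Stage 2 [82T→51T]: ω = 1971.2169×82/51 = 3169.4075 rpm, dir flips to +; running = +3169.4075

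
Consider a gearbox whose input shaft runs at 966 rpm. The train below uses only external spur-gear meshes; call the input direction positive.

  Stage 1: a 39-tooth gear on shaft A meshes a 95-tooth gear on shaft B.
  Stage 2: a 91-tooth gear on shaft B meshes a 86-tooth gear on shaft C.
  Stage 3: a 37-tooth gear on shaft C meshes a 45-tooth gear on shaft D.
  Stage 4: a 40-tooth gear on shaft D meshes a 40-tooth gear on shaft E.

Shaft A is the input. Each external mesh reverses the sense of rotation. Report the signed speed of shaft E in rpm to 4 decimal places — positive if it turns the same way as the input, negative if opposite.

+345.0248 rpm (same as input, |ω| = 345.0248 rpm)

Stage 1 [39T→95T]: ω = 966.0000×39/95 = 396.5684 rpm, dir flips to −; running = −396.5684
Stage 2 [91T→86T]: ω = 396.5684×91/86 = 419.6247 rpm, dir flips to +; running = +419.6247
Stage 3 [37T→45T]: ω = 419.6247×37/45 = 345.0248 rpm, dir flips to −; running = −345.0248
Stage 4 [40T→40T]: ω = 345.0248×40/40 = 345.0248 rpm, dir flips to +; running = +345.0248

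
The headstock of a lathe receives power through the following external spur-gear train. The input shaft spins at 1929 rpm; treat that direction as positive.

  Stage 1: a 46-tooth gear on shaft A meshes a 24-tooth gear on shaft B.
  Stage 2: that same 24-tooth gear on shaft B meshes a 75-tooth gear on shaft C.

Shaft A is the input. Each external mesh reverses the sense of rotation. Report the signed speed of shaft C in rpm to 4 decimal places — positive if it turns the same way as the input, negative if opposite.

+1183.1200 rpm (same as input, |ω| = 1183.1200 rpm)

Stage 1 [46T→24T]: ω = 1929.0000×46/24 = 3697.2500 rpm, dir flips to −; running = −3697.2500
Stage 2 [24T→75T]: ω = 3697.2500×24/75 = 1183.1200 rpm, dir flips to +; running = +1183.1200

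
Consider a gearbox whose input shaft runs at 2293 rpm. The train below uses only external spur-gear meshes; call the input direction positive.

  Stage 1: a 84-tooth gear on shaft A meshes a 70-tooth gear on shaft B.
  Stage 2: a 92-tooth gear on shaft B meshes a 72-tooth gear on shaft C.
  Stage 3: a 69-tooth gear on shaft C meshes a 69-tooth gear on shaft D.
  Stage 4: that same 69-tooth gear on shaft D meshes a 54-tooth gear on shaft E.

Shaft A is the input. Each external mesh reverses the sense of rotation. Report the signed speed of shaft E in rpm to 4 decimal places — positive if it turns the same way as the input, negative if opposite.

Stage 1 [84T→70T]: ω = 2293.0000×84/70 = 2751.6000 rpm, dir flips to −; running = −2751.6000
Stage 2 [92T→72T]: ω = 2751.6000×92/72 = 3515.9333 rpm, dir flips to +; running = +3515.9333
Stage 3 [69T→69T]: ω = 3515.9333×69/69 = 3515.9333 rpm, dir flips to −; running = −3515.9333
Stage 4 [69T→54T]: ω = 3515.9333×69/54 = 4492.5815 rpm, dir flips to +; running = +4492.5815

+4492.5815 rpm (same as input, |ω| = 4492.5815 rpm)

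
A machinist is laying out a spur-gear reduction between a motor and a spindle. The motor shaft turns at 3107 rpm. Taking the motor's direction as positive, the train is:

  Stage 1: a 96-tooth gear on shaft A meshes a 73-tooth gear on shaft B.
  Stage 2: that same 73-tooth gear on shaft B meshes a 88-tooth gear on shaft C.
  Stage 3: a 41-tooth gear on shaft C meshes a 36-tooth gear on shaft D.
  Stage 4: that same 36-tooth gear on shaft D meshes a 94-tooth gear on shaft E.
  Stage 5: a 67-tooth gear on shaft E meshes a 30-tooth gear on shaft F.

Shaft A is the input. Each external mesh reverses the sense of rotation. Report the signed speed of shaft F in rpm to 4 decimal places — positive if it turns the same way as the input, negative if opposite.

Stage 1 [96T→73T]: ω = 3107.0000×96/73 = 4085.9178 rpm, dir flips to −; running = −4085.9178
Stage 2 [73T→88T]: ω = 4085.9178×73/88 = 3389.4545 rpm, dir flips to +; running = +3389.4545
Stage 3 [41T→36T]: ω = 3389.4545×41/36 = 3860.2121 rpm, dir flips to −; running = −3860.2121
Stage 4 [36T→94T]: ω = 3860.2121×36/94 = 1478.3791 rpm, dir flips to +; running = +1478.3791
Stage 5 [67T→30T]: ω = 1478.3791×67/30 = 3301.7133 rpm, dir flips to −; running = −3301.7133

-3301.7133 rpm (opposite to input, |ω| = 3301.7133 rpm)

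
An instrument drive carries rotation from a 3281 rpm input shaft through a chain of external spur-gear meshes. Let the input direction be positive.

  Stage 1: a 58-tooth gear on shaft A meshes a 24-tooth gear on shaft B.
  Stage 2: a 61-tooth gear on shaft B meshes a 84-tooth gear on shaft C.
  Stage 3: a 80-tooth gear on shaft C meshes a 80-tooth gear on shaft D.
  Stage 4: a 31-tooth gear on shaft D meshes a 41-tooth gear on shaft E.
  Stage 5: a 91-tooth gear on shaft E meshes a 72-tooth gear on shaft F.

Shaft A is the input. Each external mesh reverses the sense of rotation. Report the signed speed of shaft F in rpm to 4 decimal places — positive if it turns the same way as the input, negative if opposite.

Stage 1 [58T→24T]: ω = 3281.0000×58/24 = 7929.0833 rpm, dir flips to −; running = −7929.0833
Stage 2 [61T→84T]: ω = 7929.0833×61/84 = 5758.0248 rpm, dir flips to +; running = +5758.0248
Stage 3 [80T→80T]: ω = 5758.0248×80/80 = 5758.0248 rpm, dir flips to −; running = −5758.0248
Stage 4 [31T→41T]: ω = 5758.0248×31/41 = 4353.6285 rpm, dir flips to +; running = +4353.6285
Stage 5 [91T→72T]: ω = 4353.6285×91/72 = 5502.5027 rpm, dir flips to −; running = −5502.5027

-5502.5027 rpm (opposite to input, |ω| = 5502.5027 rpm)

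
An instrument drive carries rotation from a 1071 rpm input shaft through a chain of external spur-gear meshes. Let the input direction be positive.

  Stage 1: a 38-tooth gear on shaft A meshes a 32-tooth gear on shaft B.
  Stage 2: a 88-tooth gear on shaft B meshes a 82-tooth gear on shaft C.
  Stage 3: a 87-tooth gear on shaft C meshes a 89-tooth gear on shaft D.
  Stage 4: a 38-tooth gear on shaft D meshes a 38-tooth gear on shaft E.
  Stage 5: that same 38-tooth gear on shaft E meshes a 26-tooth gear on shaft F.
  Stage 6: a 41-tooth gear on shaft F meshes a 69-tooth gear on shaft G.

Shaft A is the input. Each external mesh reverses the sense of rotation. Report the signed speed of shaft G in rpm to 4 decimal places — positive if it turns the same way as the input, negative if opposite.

+1158.6871 rpm (same as input, |ω| = 1158.6871 rpm)

Stage 1 [38T→32T]: ω = 1071.0000×38/32 = 1271.8125 rpm, dir flips to −; running = −1271.8125
Stage 2 [88T→82T]: ω = 1271.8125×88/82 = 1364.8720 rpm, dir flips to +; running = +1364.8720
Stage 3 [87T→89T]: ω = 1364.8720×87/89 = 1334.2007 rpm, dir flips to −; running = −1334.2007
Stage 4 [38T→38T]: ω = 1334.2007×38/38 = 1334.2007 rpm, dir flips to +; running = +1334.2007
Stage 5 [38T→26T]: ω = 1334.2007×38/26 = 1949.9856 rpm, dir flips to −; running = −1949.9856
Stage 6 [41T→69T]: ω = 1949.9856×41/69 = 1158.6871 rpm, dir flips to +; running = +1158.6871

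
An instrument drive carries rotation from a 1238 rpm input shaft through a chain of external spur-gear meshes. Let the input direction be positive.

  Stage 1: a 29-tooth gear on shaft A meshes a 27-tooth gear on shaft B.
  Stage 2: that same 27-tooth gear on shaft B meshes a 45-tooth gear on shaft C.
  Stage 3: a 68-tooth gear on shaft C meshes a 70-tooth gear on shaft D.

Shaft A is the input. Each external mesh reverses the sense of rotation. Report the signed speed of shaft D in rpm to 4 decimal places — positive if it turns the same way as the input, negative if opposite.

Stage 1 [29T→27T]: ω = 1238.0000×29/27 = 1329.7037 rpm, dir flips to −; running = −1329.7037
Stage 2 [27T→45T]: ω = 1329.7037×27/45 = 797.8222 rpm, dir flips to +; running = +797.8222
Stage 3 [68T→70T]: ω = 797.8222×68/70 = 775.0273 rpm, dir flips to −; running = −775.0273

-775.0273 rpm (opposite to input, |ω| = 775.0273 rpm)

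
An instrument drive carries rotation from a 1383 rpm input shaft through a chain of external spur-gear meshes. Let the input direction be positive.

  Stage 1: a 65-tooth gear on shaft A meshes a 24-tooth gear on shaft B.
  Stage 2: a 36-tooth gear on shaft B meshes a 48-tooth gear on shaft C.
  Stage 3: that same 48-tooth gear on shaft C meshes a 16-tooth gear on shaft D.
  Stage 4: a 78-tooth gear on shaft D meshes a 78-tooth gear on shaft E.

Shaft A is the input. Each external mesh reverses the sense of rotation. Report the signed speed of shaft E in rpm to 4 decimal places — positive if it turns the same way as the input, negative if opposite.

Stage 1 [65T→24T]: ω = 1383.0000×65/24 = 3745.6250 rpm, dir flips to −; running = −3745.6250
Stage 2 [36T→48T]: ω = 3745.6250×36/48 = 2809.2188 rpm, dir flips to +; running = +2809.2188
Stage 3 [48T→16T]: ω = 2809.2188×48/16 = 8427.6562 rpm, dir flips to −; running = −8427.6562
Stage 4 [78T→78T]: ω = 8427.6562×78/78 = 8427.6562 rpm, dir flips to +; running = +8427.6562

+8427.6562 rpm (same as input, |ω| = 8427.6562 rpm)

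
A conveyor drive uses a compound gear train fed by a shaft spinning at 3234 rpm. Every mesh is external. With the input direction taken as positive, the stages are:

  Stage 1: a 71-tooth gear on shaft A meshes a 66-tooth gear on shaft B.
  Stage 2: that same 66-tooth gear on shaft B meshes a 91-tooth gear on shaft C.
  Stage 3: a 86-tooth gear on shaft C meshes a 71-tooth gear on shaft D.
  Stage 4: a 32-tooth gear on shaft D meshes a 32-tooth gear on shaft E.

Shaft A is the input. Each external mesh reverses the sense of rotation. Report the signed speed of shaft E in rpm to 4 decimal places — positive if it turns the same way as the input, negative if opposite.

+3056.3077 rpm (same as input, |ω| = 3056.3077 rpm)

Stage 1 [71T→66T]: ω = 3234.0000×71/66 = 3479.0000 rpm, dir flips to −; running = −3479.0000
Stage 2 [66T→91T]: ω = 3479.0000×66/91 = 2523.2308 rpm, dir flips to +; running = +2523.2308
Stage 3 [86T→71T]: ω = 2523.2308×86/71 = 3056.3077 rpm, dir flips to −; running = −3056.3077
Stage 4 [32T→32T]: ω = 3056.3077×32/32 = 3056.3077 rpm, dir flips to +; running = +3056.3077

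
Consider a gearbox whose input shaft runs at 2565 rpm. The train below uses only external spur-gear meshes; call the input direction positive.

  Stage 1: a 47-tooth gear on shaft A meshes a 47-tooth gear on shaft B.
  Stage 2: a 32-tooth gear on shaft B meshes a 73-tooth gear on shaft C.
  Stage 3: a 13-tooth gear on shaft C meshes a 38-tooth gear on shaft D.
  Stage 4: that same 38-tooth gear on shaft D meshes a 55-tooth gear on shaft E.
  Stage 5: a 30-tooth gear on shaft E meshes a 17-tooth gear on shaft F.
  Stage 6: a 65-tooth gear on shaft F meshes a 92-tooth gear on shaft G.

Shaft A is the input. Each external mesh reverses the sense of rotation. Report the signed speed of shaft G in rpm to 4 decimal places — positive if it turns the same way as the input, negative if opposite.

+331.3546 rpm (same as input, |ω| = 331.3546 rpm)

Stage 1 [47T→47T]: ω = 2565.0000×47/47 = 2565.0000 rpm, dir flips to −; running = −2565.0000
Stage 2 [32T→73T]: ω = 2565.0000×32/73 = 1124.3836 rpm, dir flips to +; running = +1124.3836
Stage 3 [13T→38T]: ω = 1124.3836×13/38 = 384.6575 rpm, dir flips to −; running = −384.6575
Stage 4 [38T→55T]: ω = 384.6575×38/55 = 265.7634 rpm, dir flips to +; running = +265.7634
Stage 5 [30T→17T]: ω = 265.7634×30/17 = 468.9942 rpm, dir flips to −; running = −468.9942
Stage 6 [65T→92T]: ω = 468.9942×65/92 = 331.3546 rpm, dir flips to +; running = +331.3546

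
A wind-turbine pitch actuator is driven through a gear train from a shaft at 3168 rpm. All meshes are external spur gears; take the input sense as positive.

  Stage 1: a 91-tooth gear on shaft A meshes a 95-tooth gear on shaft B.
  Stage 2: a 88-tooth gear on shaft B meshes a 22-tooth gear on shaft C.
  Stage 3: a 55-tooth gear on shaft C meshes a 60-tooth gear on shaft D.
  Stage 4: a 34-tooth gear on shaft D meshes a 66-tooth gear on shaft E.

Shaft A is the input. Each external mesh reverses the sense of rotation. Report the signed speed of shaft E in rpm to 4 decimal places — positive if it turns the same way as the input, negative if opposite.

Stage 1 [91T→95T]: ω = 3168.0000×91/95 = 3034.6105 rpm, dir flips to −; running = −3034.6105
Stage 2 [88T→22T]: ω = 3034.6105×88/22 = 12138.4421 rpm, dir flips to +; running = +12138.4421
Stage 3 [55T→60T]: ω = 12138.4421×55/60 = 11126.9053 rpm, dir flips to −; running = −11126.9053
Stage 4 [34T→66T]: ω = 11126.9053×34/66 = 5732.0421 rpm, dir flips to +; running = +5732.0421

+5732.0421 rpm (same as input, |ω| = 5732.0421 rpm)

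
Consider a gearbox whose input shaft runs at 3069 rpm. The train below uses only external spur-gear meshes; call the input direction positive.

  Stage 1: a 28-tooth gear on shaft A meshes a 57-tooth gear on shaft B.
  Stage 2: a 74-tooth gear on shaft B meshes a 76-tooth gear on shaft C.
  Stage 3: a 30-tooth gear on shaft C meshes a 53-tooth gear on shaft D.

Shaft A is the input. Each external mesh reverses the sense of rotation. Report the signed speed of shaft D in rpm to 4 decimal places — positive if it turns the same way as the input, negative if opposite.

Stage 1 [28T→57T]: ω = 3069.0000×28/57 = 1507.5789 rpm, dir flips to −; running = −1507.5789
Stage 2 [74T→76T]: ω = 1507.5789×74/76 = 1467.9058 rpm, dir flips to +; running = +1467.9058
Stage 3 [30T→53T]: ω = 1467.9058×30/53 = 830.8901 rpm, dir flips to −; running = −830.8901

-830.8901 rpm (opposite to input, |ω| = 830.8901 rpm)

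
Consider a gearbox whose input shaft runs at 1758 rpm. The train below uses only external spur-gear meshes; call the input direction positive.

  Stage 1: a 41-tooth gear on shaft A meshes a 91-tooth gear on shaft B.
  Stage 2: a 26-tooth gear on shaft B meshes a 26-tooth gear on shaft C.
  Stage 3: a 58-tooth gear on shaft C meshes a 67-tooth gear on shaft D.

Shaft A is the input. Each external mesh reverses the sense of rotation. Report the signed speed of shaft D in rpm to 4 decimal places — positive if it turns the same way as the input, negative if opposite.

-685.6690 rpm (opposite to input, |ω| = 685.6690 rpm)

Stage 1 [41T→91T]: ω = 1758.0000×41/91 = 792.0659 rpm, dir flips to −; running = −792.0659
Stage 2 [26T→26T]: ω = 792.0659×26/26 = 792.0659 rpm, dir flips to +; running = +792.0659
Stage 3 [58T→67T]: ω = 792.0659×58/67 = 685.6690 rpm, dir flips to −; running = −685.6690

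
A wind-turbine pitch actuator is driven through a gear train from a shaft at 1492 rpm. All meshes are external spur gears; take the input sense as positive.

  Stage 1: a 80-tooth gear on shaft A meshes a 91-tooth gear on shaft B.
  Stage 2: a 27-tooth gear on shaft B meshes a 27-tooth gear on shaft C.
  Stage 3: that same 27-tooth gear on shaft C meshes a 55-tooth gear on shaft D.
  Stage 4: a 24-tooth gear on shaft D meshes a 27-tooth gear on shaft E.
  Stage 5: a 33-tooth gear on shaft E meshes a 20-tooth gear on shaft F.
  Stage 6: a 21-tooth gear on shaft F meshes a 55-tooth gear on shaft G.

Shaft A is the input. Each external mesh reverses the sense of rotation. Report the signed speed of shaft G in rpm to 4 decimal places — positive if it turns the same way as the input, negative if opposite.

Stage 1 [80T→91T]: ω = 1492.0000×80/91 = 1311.6484 rpm, dir flips to −; running = −1311.6484
Stage 2 [27T→27T]: ω = 1311.6484×27/27 = 1311.6484 rpm, dir flips to +; running = +1311.6484
Stage 3 [27T→55T]: ω = 1311.6484×27/55 = 643.9001 rpm, dir flips to −; running = −643.9001
Stage 4 [24T→27T]: ω = 643.9001×24/27 = 572.3556 rpm, dir flips to +; running = +572.3556
Stage 5 [33T→20T]: ω = 572.3556×33/20 = 944.3868 rpm, dir flips to −; running = −944.3868
Stage 6 [21T→55T]: ω = 944.3868×21/55 = 360.5841 rpm, dir flips to +; running = +360.5841

+360.5841 rpm (same as input, |ω| = 360.5841 rpm)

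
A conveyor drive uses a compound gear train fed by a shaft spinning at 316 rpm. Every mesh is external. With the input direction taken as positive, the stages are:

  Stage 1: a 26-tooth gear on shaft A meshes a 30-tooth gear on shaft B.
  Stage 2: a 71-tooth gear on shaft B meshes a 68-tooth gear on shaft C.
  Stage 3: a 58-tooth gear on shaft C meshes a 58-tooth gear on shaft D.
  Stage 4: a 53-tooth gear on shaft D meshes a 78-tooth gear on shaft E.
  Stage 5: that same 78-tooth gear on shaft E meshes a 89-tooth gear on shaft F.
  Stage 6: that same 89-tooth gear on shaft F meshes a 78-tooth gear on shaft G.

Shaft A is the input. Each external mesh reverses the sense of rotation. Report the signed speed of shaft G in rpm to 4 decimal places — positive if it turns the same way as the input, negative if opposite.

+194.2987 rpm (same as input, |ω| = 194.2987 rpm)

Stage 1 [26T→30T]: ω = 316.0000×26/30 = 273.8667 rpm, dir flips to −; running = −273.8667
Stage 2 [71T→68T]: ω = 273.8667×71/68 = 285.9490 rpm, dir flips to +; running = +285.9490
Stage 3 [58T→58T]: ω = 285.9490×58/58 = 285.9490 rpm, dir flips to −; running = −285.9490
Stage 4 [53T→78T]: ω = 285.9490×53/78 = 194.2987 rpm, dir flips to +; running = +194.2987
Stage 5 [78T→89T]: ω = 194.2987×78/89 = 170.2842 rpm, dir flips to −; running = −170.2842
Stage 6 [89T→78T]: ω = 170.2842×89/78 = 194.2987 rpm, dir flips to +; running = +194.2987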